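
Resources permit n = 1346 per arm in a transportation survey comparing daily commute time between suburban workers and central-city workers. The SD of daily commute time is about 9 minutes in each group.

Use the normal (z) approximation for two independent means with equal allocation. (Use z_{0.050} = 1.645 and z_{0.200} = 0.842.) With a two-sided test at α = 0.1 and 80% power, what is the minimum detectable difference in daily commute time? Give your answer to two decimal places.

δ = (z_{α/2} + z_β) · √((σ₁²+σ₂²)/n)
  = (1.645 + 0.842) · √(162/1346)
  = 2.487 · √0.12036
  = 2.487 · 0.3469
  = 0.8628

Minimum detectable difference ≈ 0.86 minutes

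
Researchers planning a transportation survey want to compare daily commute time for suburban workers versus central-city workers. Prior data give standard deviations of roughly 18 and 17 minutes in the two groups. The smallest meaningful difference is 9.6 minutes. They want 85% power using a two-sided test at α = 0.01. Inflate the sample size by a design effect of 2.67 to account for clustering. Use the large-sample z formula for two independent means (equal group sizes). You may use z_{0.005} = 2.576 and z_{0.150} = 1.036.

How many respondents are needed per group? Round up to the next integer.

n = 232 per group

n = (z_{α/2} + z_β)² · (σ₁² + σ₂²) / δ²
  = (2.576 + 1.036)² · (18² + 17² = 613) / 9.6²
  = 13.0465 · 613 / 92.16
  = 86.78
Design effect: 2.67 × 86.78 = 231.70.
Round up → n = 232 per group.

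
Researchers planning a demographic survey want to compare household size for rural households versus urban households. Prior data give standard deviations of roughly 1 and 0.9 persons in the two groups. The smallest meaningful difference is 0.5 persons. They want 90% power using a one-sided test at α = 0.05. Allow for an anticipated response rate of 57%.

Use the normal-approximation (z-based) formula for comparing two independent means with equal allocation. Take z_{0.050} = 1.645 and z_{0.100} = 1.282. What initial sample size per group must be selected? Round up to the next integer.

n = (z_α + z_β)² · (σ₁² + σ₂²) / δ²
  = (1.645 + 1.282)² · (1² + 0.9² = 1.81) / 0.5²
  = 8.5673 · 1.81 / 0.25
  = 62.03
Adjust for 57% response: 62.03 / 0.57 = 108.82.
Round up → n = 109 per group.

n = 109 per group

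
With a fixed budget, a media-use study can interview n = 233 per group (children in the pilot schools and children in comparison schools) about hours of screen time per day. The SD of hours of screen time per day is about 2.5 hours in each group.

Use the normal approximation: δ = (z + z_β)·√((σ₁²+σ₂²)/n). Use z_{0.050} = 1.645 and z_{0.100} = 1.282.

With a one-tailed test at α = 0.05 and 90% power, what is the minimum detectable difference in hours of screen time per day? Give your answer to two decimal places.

δ = (z_α + z_β) · √((σ₁²+σ₂²)/n)
  = (1.645 + 1.282) · √(12.5/233)
  = 2.927 · √0.05365
  = 2.927 · 0.2316
  = 0.6780

Minimum detectable difference ≈ 0.68 hours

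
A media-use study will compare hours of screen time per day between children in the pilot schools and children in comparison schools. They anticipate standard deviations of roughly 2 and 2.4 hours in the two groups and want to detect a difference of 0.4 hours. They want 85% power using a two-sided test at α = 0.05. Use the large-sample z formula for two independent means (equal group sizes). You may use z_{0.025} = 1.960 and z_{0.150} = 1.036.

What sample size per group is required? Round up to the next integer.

n = (z_{α/2} + z_β)² · (σ₁² + σ₂²) / δ²
  = (1.960 + 1.036)² · (2² + 2.4² = 9.76) / 0.4²
  = 8.9760 · 9.76 / 0.16
  = 547.54
Round up → n = 548 per group.

n = 548 per group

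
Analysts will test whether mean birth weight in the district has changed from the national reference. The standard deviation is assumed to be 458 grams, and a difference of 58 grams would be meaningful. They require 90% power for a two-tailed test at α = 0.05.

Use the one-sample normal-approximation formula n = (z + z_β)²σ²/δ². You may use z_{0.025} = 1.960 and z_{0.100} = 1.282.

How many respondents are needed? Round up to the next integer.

n = 656

n = (z_{α/2} + z_β)² · σ² / δ²
  = (1.960 + 1.282)² · 458² / 58²
  = 10.5106 · 209764 / 3364
  = 655.39
Round up → n = 656.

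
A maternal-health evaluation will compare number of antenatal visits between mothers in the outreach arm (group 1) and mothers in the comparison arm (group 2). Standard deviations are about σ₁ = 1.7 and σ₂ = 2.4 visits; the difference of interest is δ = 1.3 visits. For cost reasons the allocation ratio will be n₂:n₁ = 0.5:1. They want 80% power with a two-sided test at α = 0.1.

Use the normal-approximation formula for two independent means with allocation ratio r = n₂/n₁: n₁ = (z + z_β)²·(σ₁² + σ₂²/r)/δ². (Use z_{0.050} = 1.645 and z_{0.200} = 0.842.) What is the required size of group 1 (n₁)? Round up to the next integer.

n₁ = 53

n₁ = (z_{α/2} + z_β)² · (σ₁² + σ₂²/r) / δ²
   = (1.645 + 0.842)² · (1.7² + 2.4²/0.5) / 1.3²
   = 6.1852 · (2.89 + 11.52) / 1.69
   = 6.1852 · 14.41 / 1.69
   = 52.74
Round up → n₁ = 53; n₂ = r·n₁ = 0.5 × 53 = 27.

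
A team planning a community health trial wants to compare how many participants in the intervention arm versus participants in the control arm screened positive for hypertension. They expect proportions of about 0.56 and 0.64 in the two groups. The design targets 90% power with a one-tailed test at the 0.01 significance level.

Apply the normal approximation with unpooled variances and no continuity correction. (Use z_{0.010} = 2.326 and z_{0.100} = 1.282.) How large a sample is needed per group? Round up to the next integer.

n = (z_α + z_β)² · [p₁(1−p₁) + p₂(1−p₂)] / (p₁ − p₂)²
  = (2.326 + 1.282)² · (0.56·0.44 + 0.64·0.36) / (-0.08)²
  = (3.608)² · (0.2464 + 0.2304) / 0.0064
  = 13.0177 · 0.4768 / 0.0064
  = 969.82
Round up → n = 970 per group.

n = 970 per group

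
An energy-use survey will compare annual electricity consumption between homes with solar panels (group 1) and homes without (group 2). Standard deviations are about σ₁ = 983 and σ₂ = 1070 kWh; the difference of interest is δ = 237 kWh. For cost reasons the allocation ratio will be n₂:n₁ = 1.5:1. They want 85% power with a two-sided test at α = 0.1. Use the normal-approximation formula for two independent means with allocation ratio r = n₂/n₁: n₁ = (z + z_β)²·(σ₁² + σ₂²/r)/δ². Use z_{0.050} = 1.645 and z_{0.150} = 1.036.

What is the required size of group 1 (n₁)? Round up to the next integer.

n₁ = (z_{α/2} + z_β)² · (σ₁² + σ₂²/r) / δ²
   = (1.645 + 1.036)² · (983² + 1070²/1.5) / 237²
   = 7.1878 · (966289 + 763266.7) / 56169
   = 7.1878 · 1729555.7 / 56169
   = 221.33
Round up → n₁ = 222; n₂ = r·n₁ = 1.5 × 222 = 333.

n₁ = 222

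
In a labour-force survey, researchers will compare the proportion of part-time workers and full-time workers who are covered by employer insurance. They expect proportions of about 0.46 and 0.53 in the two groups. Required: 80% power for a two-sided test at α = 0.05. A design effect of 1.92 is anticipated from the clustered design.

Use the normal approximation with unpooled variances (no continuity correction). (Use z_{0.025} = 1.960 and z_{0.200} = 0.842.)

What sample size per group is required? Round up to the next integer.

n = (z_{α/2} + z_β)² · [p₁(1−p₁) + p₂(1−p₂)] / (p₁ − p₂)²
  = (1.960 + 0.842)² · (0.46·0.54 + 0.53·0.47) / (-0.07)²
  = (2.802)² · (0.2484 + 0.2491) / 0.0049
  = 7.8512 · 0.4975 / 0.0049
  = 797.14
Design effect: 1.92 × 797.14 = 1530.50.
Round up → n = 1531 per group.

n = 1531 per group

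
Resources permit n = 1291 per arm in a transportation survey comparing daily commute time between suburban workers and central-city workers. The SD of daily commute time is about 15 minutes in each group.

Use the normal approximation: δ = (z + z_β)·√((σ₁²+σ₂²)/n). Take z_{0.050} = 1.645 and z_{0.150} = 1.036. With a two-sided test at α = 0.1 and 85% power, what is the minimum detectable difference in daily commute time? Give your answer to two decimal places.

Minimum detectable difference ≈ 1.58 minutes

δ = (z_{α/2} + z_β) · √((σ₁²+σ₂²)/n)
  = (1.645 + 1.036) · √(450/1291)
  = 2.681 · √0.34857
  = 2.681 · 0.5904
  = 1.5829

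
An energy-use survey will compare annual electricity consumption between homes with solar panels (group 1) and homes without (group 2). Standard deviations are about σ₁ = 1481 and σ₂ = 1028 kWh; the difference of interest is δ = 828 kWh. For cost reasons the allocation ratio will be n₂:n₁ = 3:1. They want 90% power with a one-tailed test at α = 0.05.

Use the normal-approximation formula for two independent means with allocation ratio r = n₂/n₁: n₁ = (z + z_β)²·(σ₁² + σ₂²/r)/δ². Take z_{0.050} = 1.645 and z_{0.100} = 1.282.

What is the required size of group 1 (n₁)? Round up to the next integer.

n₁ = 32

n₁ = (z_α + z_β)² · (σ₁² + σ₂²/r) / δ²
   = (1.645 + 1.282)² · (1481² + 1028²/3) / 828²
   = 8.5673 · (2193361 + 352261.3) / 685584
   = 8.5673 · 2545622.3 / 685584
   = 31.81
Round up → n₁ = 32; n₂ = r·n₁ = 3 × 32 = 96.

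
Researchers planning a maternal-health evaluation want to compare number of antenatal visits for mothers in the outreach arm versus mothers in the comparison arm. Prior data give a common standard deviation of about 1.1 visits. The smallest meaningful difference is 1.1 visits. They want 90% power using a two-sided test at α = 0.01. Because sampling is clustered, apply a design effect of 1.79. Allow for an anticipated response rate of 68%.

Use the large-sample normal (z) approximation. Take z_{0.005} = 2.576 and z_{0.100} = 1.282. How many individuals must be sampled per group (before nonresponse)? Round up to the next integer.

n = 79 per group

n = (z_{α/2} + z_β)² · (σ₁² + σ₂²) / δ²
  = (2.576 + 1.282)² · (2·1.1² = 2.42) / 1.1²
  = 14.8842 · 2.42 / 1.21
  = 29.77
Design effect: 1.79 × 29.77 = 53.29.
Adjust for 68% response: 53.29 / 0.68 = 78.36.
Round up → n = 79 per group.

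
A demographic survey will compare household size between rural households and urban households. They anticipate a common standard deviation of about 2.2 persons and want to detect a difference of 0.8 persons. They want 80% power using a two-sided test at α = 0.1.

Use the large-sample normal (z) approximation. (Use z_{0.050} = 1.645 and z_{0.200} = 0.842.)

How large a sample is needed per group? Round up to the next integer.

n = 94 per group

n = (z_{α/2} + z_β)² · (σ₁² + σ₂²) / δ²
  = (1.645 + 0.842)² · (2·2.2² = 9.68) / 0.8²
  = 6.1852 · 9.68 / 0.64
  = 93.55
Round up → n = 94 per group.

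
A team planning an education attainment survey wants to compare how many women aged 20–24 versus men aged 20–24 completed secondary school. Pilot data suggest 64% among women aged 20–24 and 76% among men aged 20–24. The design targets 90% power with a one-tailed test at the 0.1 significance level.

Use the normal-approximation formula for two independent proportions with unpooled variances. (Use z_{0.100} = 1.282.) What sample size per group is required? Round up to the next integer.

n = 189 per group

n = (z_α + z_β)² · [p₁(1−p₁) + p₂(1−p₂)] / (p₁ − p₂)²
  = (1.282 + 1.282)² · (0.64·0.36 + 0.76·0.24) / (-0.12)²
  = (2.564)² · (0.2304 + 0.1824) / 0.0144
  = 6.5741 · 0.4128 / 0.0144
  = 188.46
Round up → n = 189 per group.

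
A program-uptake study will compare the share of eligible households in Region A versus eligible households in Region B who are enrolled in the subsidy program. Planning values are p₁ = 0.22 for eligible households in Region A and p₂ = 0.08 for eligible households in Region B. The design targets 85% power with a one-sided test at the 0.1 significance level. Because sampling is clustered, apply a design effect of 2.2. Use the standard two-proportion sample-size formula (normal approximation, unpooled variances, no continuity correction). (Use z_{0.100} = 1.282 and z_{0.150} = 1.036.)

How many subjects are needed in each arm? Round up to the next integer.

n = 148 per group

n = (z_α + z_β)² · [p₁(1−p₁) + p₂(1−p₂)] / (p₁ − p₂)²
  = (1.282 + 1.036)² · (0.22·0.78 + 0.08·0.92) / (0.14)²
  = (2.318)² · (0.1716 + 0.0736) / 0.0196
  = 5.3731 · 0.2452 / 0.0196
  = 67.22
Design effect: 2.2 × 67.22 = 147.88.
Round up → n = 148 per group.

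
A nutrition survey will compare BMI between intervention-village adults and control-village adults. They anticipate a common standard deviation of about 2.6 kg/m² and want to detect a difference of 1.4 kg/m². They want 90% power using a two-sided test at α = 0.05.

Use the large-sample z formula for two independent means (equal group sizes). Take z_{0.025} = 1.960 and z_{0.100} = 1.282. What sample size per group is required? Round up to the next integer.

n = (z_{α/2} + z_β)² · (σ₁² + σ₂²) / δ²
  = (1.960 + 1.282)² · (2·2.6² = 13.52) / 1.4²
  = 10.5106 · 13.52 / 1.96
  = 72.50
Round up → n = 73 per group.

n = 73 per group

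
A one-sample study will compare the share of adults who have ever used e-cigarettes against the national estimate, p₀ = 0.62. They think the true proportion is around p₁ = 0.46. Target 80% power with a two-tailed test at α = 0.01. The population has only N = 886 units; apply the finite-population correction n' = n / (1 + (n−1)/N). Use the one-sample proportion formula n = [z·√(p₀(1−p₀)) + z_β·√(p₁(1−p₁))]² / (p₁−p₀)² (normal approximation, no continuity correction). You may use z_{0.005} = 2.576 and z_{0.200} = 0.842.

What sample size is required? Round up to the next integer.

n = 98

n = [z_{α/2}·√(p₀q₀) + z_β·√(p₁q₁)]² / (p₁ − p₀)²
  = [2.576·√(0.62·0.38) + 0.842·√(0.46·0.54)]² / (-0.16)²
  = [2.576·0.4854 + 0.842·0.4984]² / 0.0256
  = [1.6700]² / 0.0256
  = 108.94
Finite-population correction (N = 886): 108.94 / (1 + (108.94 − 1)/886) = 97.11.
Round up → n = 98.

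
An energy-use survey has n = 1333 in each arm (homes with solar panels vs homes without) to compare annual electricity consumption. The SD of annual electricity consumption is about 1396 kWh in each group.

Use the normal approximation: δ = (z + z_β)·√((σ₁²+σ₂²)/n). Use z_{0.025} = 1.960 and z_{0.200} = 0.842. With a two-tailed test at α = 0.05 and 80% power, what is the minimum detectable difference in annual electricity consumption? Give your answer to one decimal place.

Minimum detectable difference ≈ 151.5 kWh

δ = (z_{α/2} + z_β) · √((σ₁²+σ₂²)/n)
  = (1.960 + 0.842) · √(3897632/1333)
  = 2.802 · √2924.0
  = 2.802 · 54.0736
  = 151.5142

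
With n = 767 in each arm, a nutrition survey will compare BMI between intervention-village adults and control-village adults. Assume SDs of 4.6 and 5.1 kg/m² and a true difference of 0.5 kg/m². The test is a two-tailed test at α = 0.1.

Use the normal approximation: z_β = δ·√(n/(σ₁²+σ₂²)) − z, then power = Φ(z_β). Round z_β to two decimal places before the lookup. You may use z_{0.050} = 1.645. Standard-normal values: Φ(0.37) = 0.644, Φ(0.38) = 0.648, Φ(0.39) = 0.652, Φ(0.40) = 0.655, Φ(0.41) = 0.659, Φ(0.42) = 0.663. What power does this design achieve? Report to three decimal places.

Power ≈ 0.644

z_β = δ·√(n/(σ₁²+σ₂²)) − z_{α/2}
    = 0.5 · √(767/47.17) − 1.645
    = 0.5 · 4.03241 − 1.645
    = 2.0162 − 1.645 = 0.3712 → 0.37
Power = Φ(0.37) = 0.644.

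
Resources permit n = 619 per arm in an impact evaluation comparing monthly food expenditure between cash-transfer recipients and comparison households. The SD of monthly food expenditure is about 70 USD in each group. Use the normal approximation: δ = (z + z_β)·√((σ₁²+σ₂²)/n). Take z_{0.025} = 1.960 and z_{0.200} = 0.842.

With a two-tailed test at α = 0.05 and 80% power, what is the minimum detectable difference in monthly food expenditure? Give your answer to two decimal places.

δ = (z_{α/2} + z_β) · √((σ₁²+σ₂²)/n)
  = (1.960 + 0.842) · √(9800/619)
  = 2.802 · √15.832
  = 2.802 · 3.9789
  = 11.1490

Minimum detectable difference ≈ 11.15 USD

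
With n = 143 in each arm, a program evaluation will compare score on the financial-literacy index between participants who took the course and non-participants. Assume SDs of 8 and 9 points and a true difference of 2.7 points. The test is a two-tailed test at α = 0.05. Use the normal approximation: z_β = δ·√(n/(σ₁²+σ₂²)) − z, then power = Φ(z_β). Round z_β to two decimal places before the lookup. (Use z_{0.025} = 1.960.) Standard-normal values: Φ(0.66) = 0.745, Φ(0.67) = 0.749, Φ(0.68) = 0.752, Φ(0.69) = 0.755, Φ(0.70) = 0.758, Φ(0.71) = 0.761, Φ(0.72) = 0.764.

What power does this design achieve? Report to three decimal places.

z_β = δ·√(n/(σ₁²+σ₂²)) − z_{α/2}
    = 2.7 · √(143/145) − 1.960
    = 2.7 · 0.99308 − 1.960
    = 2.6813 − 1.960 = 0.7213 → 0.72
Power = Φ(0.72) = 0.764.

Power ≈ 0.764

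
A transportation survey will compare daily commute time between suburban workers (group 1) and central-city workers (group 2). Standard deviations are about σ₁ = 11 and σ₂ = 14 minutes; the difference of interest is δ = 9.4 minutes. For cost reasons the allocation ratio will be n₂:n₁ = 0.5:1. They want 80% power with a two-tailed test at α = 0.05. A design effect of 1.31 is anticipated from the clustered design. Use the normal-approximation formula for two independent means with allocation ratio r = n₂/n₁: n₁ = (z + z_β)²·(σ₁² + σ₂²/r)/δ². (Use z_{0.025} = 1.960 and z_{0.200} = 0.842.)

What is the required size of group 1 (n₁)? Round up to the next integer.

n₁ = 60

n₁ = (z_{α/2} + z_β)² · (σ₁² + σ₂²/r) / δ²
   = (1.960 + 0.842)² · (11² + 14²/0.5) / 9.4²
   = 7.8512 · (121 + 392) / 88.36
   = 7.8512 · 513 / 88.36
   = 45.58
Design effect: 1.31 × 45.58 = 59.71.
Round up → n₁ = 60; n₂ = r·n₁ = 0.5 × 60 = 30.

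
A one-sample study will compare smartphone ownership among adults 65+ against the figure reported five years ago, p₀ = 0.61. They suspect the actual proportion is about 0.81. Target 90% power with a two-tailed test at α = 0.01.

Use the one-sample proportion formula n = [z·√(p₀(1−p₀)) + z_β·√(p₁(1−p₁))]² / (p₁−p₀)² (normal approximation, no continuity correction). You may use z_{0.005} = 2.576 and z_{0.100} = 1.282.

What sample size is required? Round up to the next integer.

n = [z_{α/2}·√(p₀q₀) + z_β·√(p₁q₁)]² / (p₁ − p₀)²
  = [2.576·√(0.61·0.39) + 1.282·√(0.81·0.19)]² / (0.20)²
  = [2.576·0.4877 + 1.282·0.3923]² / 0.0400
  = [1.7594]² / 0.0400
  = 77.38
Round up → n = 78.

n = 78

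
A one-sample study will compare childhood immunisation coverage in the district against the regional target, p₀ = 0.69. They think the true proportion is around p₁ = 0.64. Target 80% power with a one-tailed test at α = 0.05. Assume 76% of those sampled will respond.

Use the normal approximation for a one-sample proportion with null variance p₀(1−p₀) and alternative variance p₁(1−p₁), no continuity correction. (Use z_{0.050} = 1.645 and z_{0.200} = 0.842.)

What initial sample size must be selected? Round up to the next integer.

n = [z_α·√(p₀q₀) + z_β·√(p₁q₁)]² / (p₁ − p₀)²
  = [1.645·√(0.69·0.31) + 0.842·√(0.64·0.36)]² / (-0.05)²
  = [1.645·0.4625 + 0.842·0.4800]² / 0.0025
  = [1.1650]² / 0.0025
  = 542.85
Adjust for 76% response: 542.85 / 0.76 = 714.28.
Round up → n = 715.

n = 715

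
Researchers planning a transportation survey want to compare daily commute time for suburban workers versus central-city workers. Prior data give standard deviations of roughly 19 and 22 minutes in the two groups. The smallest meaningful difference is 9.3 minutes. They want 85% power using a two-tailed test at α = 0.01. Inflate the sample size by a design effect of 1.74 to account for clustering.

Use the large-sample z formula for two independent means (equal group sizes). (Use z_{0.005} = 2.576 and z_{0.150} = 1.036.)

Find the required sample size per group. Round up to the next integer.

n = (z_{α/2} + z_β)² · (σ₁² + σ₂²) / δ²
  = (2.576 + 1.036)² · (19² + 22² = 845) / 9.3²
  = 13.0465 · 845 / 86.49
  = 127.46
Design effect: 1.74 × 127.46 = 221.79.
Round up → n = 222 per group.

n = 222 per group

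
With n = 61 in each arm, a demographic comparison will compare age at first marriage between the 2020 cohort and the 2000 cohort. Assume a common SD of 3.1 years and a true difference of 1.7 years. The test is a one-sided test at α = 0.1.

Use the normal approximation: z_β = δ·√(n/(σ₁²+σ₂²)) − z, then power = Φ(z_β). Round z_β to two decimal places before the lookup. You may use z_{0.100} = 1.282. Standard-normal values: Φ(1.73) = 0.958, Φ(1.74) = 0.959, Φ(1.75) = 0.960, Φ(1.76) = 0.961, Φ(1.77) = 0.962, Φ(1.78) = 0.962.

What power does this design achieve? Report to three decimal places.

Power ≈ 0.960

z_β = δ·√(n/(σ₁²+σ₂²)) − z_α
    = 1.7 · √(61/19.22) − 1.282
    = 1.7 · 1.78151 − 1.282
    = 3.0286 − 1.282 = 1.7466 → 1.75
Power = Φ(1.75) = 0.960.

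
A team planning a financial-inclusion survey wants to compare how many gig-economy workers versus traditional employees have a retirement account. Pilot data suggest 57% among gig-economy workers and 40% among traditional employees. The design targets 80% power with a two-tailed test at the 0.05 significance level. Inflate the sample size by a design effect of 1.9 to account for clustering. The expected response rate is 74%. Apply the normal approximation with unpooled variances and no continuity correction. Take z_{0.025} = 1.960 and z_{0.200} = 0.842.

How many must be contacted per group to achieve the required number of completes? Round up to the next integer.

n = 339 per group

n = (z_{α/2} + z_β)² · [p₁(1−p₁) + p₂(1−p₂)] / (p₁ − p₂)²
  = (1.960 + 0.842)² · (0.57·0.43 + 0.40·0.60) / (0.17)²
  = (2.802)² · (0.2451 + 0.2400) / 0.0289
  = 7.8512 · 0.4851 / 0.0289
  = 131.79
Design effect: 1.9 × 131.79 = 250.39.
Adjust for 74% response: 250.39 / 0.74 = 338.37.
Round up → n = 339 per group.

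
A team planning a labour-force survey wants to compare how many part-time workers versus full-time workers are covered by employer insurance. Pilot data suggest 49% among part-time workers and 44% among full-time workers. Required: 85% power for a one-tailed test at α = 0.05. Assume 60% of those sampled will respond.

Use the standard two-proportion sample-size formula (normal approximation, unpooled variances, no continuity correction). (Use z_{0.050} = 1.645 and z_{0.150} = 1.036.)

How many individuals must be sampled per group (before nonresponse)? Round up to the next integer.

n = 2379 per group

n = (z_α + z_β)² · [p₁(1−p₁) + p₂(1−p₂)] / (p₁ − p₂)²
  = (1.645 + 1.036)² · (0.49·0.51 + 0.44·0.56) / (0.05)²
  = (2.681)² · (0.2499 + 0.2464) / 0.0025
  = 7.1878 · 0.4963 / 0.0025
  = 1426.91
Adjust for 60% response: 1426.91 / 0.60 = 2378.19.
Round up → n = 2379 per group.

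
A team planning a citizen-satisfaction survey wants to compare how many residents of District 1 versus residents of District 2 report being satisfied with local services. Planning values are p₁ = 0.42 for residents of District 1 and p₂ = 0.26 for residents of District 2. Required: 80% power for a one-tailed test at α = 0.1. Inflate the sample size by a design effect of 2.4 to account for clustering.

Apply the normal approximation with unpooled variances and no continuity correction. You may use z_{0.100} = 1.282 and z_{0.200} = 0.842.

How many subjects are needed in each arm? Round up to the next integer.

n = (z_α + z_β)² · [p₁(1−p₁) + p₂(1−p₂)] / (p₁ − p₂)²
  = (1.282 + 0.842)² · (0.42·0.58 + 0.26·0.74) / (0.16)²
  = (2.124)² · (0.2436 + 0.1924) / 0.0256
  = 4.5114 · 0.4360 / 0.0256
  = 76.83
Design effect: 2.4 × 76.83 = 184.40.
Round up → n = 185 per group.

n = 185 per group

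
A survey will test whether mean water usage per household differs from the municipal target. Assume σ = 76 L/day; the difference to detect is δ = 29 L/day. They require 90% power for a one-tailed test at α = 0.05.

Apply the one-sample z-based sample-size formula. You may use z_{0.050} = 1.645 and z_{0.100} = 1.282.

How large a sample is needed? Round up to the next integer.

n = (z_α + z_β)² · σ² / δ²
  = (1.645 + 1.282)² · 76² / 29²
  = 8.5673 · 5776 / 841
  = 58.84
Round up → n = 59.

n = 59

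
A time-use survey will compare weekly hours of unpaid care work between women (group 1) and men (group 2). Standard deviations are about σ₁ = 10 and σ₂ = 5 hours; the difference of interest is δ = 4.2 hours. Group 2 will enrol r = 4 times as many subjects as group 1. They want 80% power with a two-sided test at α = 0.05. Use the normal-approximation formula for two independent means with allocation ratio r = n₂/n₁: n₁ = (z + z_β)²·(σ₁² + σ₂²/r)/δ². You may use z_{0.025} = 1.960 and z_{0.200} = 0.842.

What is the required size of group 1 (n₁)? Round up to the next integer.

n₁ = (z_{α/2} + z_β)² · (σ₁² + σ₂²/r) / δ²
   = (1.960 + 0.842)² · (10² + 5²/4) / 4.2²
   = 7.8512 · (100 + 6.25) / 17.64
   = 7.8512 · 106.25 / 17.64
   = 47.29
Round up → n₁ = 48; n₂ = r·n₁ = 4 × 48 = 192.

n₁ = 48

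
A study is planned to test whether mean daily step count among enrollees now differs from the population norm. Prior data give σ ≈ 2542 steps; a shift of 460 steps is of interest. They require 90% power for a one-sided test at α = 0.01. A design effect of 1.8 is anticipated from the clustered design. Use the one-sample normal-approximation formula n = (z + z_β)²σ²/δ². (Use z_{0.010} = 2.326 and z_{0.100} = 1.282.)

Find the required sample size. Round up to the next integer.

n = 716

n = (z_α + z_β)² · σ² / δ²
  = (2.326 + 1.282)² · 2542² / 460²
  = 13.0177 · 6461764 / 211600
  = 397.53
Design effect: 1.8 × 397.53 = 715.55.
Round up → n = 716.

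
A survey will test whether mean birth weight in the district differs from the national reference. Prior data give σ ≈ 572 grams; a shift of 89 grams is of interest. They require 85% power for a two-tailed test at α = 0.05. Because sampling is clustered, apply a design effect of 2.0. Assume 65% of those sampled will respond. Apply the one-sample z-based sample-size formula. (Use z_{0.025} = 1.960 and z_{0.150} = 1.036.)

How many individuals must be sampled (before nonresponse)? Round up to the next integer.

n = 1141

n = (z_{α/2} + z_β)² · σ² / δ²
  = (1.960 + 1.036)² · 572² / 89²
  = 8.9760 · 327184 / 7921
  = 370.76
Design effect: 2.0 × 370.76 = 741.52.
Adjust for 65% response: 741.52 / 0.65 = 1140.81.
Round up → n = 1141.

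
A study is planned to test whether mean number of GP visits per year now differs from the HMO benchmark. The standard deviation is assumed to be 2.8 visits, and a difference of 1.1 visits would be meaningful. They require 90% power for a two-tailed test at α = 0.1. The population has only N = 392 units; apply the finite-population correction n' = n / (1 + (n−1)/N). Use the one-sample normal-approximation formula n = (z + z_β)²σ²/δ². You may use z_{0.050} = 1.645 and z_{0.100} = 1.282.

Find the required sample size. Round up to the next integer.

n = 49

n = (z_{α/2} + z_β)² · σ² / δ²
  = (1.645 + 1.282)² · 2.8² / 1.1²
  = 8.5673 · 7.84 / 1.21
  = 55.51
Finite-population correction (N = 392): 55.51 / (1 + (55.51 − 1)/392) = 48.73.
Round up → n = 49.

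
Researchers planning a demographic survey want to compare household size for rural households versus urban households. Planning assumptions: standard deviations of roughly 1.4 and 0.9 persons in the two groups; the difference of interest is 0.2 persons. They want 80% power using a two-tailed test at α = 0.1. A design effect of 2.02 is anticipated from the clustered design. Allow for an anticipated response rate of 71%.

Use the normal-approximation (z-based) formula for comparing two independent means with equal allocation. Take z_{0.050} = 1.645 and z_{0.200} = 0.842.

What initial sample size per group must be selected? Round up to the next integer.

n = 1219 per group

n = (z_{α/2} + z_β)² · (σ₁² + σ₂²) / δ²
  = (1.645 + 0.842)² · (1.4² + 0.9² = 2.77) / 0.2²
  = 6.1852 · 2.77 / 0.04
  = 428.32
Design effect: 2.02 × 428.32 = 865.21.
Adjust for 71% response: 865.21 / 0.71 = 1218.61.
Round up → n = 1219 per group.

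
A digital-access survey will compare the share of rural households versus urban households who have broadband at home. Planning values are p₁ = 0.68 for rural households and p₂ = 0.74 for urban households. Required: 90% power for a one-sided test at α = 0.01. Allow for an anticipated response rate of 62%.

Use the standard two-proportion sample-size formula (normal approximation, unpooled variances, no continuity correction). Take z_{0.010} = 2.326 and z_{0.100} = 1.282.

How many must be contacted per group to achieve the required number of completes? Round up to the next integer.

n = 2392 per group

n = (z_α + z_β)² · [p₁(1−p₁) + p₂(1−p₂)] / (p₁ − p₂)²
  = (2.326 + 1.282)² · (0.68·0.32 + 0.74·0.26) / (-0.06)²
  = (3.608)² · (0.2176 + 0.1924) / 0.0036
  = 13.0177 · 0.4100 / 0.0036
  = 1482.57
Adjust for 62% response: 1482.57 / 0.62 = 2391.24.
Round up → n = 2392 per group.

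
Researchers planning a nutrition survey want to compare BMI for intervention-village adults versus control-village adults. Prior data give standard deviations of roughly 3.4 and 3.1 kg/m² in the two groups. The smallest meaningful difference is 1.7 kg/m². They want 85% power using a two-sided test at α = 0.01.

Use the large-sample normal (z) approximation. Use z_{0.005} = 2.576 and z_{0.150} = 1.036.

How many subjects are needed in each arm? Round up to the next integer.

n = (z_{α/2} + z_β)² · (σ₁² + σ₂²) / δ²
  = (2.576 + 1.036)² · (3.4² + 3.1² = 21.17) / 1.7²
  = 13.0465 · 21.17 / 2.89
  = 95.57
Round up → n = 96 per group.

n = 96 per group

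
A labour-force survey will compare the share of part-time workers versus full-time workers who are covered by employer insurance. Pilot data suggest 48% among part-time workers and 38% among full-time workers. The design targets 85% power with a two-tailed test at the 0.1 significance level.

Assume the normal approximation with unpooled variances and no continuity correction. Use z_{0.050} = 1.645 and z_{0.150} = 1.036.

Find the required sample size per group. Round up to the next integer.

n = 349 per group

n = (z_{α/2} + z_β)² · [p₁(1−p₁) + p₂(1−p₂)] / (p₁ − p₂)²
  = (1.645 + 1.036)² · (0.48·0.52 + 0.38·0.62) / (0.10)²
  = (2.681)² · (0.2496 + 0.2356) / 0.0100
  = 7.1878 · 0.4852 / 0.0100
  = 348.75
Round up → n = 349 per group.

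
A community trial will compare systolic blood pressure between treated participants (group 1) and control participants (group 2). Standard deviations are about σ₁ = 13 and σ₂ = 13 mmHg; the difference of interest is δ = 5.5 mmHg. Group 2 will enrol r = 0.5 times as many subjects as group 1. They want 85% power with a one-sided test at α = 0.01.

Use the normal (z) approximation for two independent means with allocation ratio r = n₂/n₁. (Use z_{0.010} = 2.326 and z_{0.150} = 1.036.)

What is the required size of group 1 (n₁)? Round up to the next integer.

n₁ = (z_α + z_β)² · (σ₁² + σ₂²/r) / δ²
   = (2.326 + 1.036)² · (13² + 13²/0.5) / 5.5²
   = 11.3030 · (169 + 338) / 30.25
   = 11.3030 · 507 / 30.25
   = 189.44
Round up → n₁ = 190; n₂ = r·n₁ = 0.5 × 190 = 95.

n₁ = 190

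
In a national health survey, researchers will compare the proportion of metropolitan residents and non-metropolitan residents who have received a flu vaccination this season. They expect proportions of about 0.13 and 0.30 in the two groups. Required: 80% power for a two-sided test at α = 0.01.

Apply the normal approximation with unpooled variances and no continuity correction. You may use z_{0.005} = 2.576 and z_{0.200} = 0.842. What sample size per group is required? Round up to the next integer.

n = 131 per group

n = (z_{α/2} + z_β)² · [p₁(1−p₁) + p₂(1−p₂)] / (p₁ − p₂)²
  = (2.576 + 0.842)² · (0.13·0.87 + 0.30·0.70) / (-0.17)²
  = (3.418)² · (0.1131 + 0.2100) / 0.0289
  = 11.6827 · 0.3231 / 0.0289
  = 130.61
Round up → n = 131 per group.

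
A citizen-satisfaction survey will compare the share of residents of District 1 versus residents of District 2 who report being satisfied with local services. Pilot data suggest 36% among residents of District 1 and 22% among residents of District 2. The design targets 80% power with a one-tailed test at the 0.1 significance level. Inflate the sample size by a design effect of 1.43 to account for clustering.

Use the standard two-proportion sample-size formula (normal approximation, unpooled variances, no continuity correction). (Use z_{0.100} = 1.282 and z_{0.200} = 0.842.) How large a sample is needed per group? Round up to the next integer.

n = (z_α + z_β)² · [p₁(1−p₁) + p₂(1−p₂)] / (p₁ − p₂)²
  = (1.282 + 0.842)² · (0.36·0.64 + 0.22·0.78) / (0.14)²
  = (2.124)² · (0.2304 + 0.1716) / 0.0196
  = 4.5114 · 0.4020 / 0.0196
  = 92.53
Design effect: 1.43 × 92.53 = 132.32.
Round up → n = 133 per group.

n = 133 per group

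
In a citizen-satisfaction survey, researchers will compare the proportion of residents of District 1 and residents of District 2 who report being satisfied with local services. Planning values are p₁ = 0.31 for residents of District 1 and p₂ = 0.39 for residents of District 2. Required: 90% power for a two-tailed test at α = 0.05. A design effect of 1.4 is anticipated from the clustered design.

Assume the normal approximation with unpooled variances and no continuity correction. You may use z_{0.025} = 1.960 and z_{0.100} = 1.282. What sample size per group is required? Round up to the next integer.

n = (z_{α/2} + z_β)² · [p₁(1−p₁) + p₂(1−p₂)] / (p₁ − p₂)²
  = (1.960 + 1.282)² · (0.31·0.69 + 0.39·0.61) / (-0.08)²
  = (3.242)² · (0.2139 + 0.2379) / 0.0064
  = 10.5106 · 0.4518 / 0.0064
  = 741.98
Design effect: 1.4 × 741.98 = 1038.77.
Round up → n = 1039 per group.

n = 1039 per group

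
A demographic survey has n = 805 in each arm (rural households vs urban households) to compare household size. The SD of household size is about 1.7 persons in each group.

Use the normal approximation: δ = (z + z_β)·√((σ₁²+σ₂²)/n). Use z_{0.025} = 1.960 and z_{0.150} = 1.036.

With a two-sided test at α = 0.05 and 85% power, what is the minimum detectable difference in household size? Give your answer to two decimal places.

δ = (z_{α/2} + z_β) · √((σ₁²+σ₂²)/n)
  = (1.960 + 1.036) · √(5.78/805)
  = 2.996 · √0.00718
  = 2.996 · 0.0847
  = 0.2539

Minimum detectable difference ≈ 0.25 persons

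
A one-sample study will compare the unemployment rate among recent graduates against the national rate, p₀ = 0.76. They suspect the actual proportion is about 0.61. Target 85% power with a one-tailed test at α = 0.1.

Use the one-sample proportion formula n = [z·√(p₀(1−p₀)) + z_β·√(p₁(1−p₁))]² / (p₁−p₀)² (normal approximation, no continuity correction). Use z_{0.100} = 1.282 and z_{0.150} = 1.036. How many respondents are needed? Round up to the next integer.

n = [z_α·√(p₀q₀) + z_β·√(p₁q₁)]² / (p₁ − p₀)²
  = [1.282·√(0.76·0.24) + 1.036·√(0.61·0.39)]² / (-0.15)²
  = [1.282·0.4271 + 1.036·0.4877]² / 0.0225
  = [1.0528]² / 0.0225
  = 49.26
Round up → n = 50.

n = 50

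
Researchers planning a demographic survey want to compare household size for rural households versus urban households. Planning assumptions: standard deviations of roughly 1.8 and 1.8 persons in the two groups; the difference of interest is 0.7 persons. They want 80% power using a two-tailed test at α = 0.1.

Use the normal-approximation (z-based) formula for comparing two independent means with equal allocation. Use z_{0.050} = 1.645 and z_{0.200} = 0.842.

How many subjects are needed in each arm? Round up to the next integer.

n = (z_{α/2} + z_β)² · (σ₁² + σ₂²) / δ²
  = (1.645 + 0.842)² · (1.8² + 1.8² = 6.48) / 0.7²
  = 6.1852 · 6.48 / 0.49
  = 81.80
Round up → n = 82 per group.

n = 82 per group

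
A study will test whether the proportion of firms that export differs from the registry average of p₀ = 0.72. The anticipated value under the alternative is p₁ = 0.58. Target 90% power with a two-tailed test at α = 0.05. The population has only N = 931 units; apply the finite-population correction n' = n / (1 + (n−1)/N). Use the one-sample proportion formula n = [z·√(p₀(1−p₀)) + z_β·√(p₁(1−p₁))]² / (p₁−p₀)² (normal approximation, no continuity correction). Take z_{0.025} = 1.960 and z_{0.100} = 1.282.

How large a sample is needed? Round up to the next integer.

n = 104

n = [z_{α/2}·√(p₀q₀) + z_β·√(p₁q₁)]² / (p₁ − p₀)²
  = [1.960·√(0.72·0.28) + 1.282·√(0.58·0.42)]² / (-0.14)²
  = [1.960·0.4490 + 1.282·0.4936]² / 0.0196
  = [1.5128]² / 0.0196
  = 116.76
Finite-population correction (N = 931): 116.76 / (1 + (116.76 − 1)/931) = 103.85.
Round up → n = 104.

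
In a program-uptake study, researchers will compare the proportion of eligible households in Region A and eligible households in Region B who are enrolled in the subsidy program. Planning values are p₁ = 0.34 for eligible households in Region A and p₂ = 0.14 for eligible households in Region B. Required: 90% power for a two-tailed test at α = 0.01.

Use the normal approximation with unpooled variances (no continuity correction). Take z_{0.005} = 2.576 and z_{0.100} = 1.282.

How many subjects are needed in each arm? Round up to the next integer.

n = 129 per group

n = (z_{α/2} + z_β)² · [p₁(1−p₁) + p₂(1−p₂)] / (p₁ − p₂)²
  = (2.576 + 1.282)² · (0.34·0.66 + 0.14·0.86) / (0.20)²
  = (3.858)² · (0.2244 + 0.1204) / 0.0400
  = 14.8842 · 0.3448 / 0.0400
  = 128.30
Round up → n = 129 per group.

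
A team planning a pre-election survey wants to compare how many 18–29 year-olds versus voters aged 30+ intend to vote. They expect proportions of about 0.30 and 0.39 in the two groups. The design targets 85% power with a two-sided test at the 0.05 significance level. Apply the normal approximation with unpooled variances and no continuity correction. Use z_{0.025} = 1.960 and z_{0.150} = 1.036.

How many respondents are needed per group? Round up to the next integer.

n = 497 per group

n = (z_{α/2} + z_β)² · [p₁(1−p₁) + p₂(1−p₂)] / (p₁ − p₂)²
  = (1.960 + 1.036)² · (0.30·0.70 + 0.39·0.61) / (-0.09)²
  = (2.996)² · (0.2100 + 0.2379) / 0.0081
  = 8.9760 · 0.4479 / 0.0081
  = 496.34
Round up → n = 497 per group.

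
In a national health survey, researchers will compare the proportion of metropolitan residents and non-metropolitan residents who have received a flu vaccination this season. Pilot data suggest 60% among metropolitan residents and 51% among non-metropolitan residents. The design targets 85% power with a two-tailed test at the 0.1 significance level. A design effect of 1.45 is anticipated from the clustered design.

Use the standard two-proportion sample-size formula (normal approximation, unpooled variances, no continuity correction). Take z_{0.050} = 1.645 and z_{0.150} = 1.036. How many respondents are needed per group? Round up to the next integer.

n = 631 per group

n = (z_{α/2} + z_β)² · [p₁(1−p₁) + p₂(1−p₂)] / (p₁ − p₂)²
  = (1.645 + 1.036)² · (0.60·0.40 + 0.51·0.49) / (0.09)²
  = (2.681)² · (0.2400 + 0.2499) / 0.0081
  = 7.1878 · 0.4899 / 0.0081
  = 434.73
Design effect: 1.45 × 434.73 = 630.35.
Round up → n = 631 per group.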